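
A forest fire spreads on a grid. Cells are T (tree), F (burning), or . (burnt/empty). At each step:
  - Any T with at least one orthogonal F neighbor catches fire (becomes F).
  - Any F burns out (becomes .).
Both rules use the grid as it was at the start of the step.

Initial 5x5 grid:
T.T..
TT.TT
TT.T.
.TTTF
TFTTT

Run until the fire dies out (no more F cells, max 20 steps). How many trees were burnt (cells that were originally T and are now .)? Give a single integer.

Step 1: +5 fires, +2 burnt (F count now 5)
Step 2: +4 fires, +5 burnt (F count now 4)
Step 3: +3 fires, +4 burnt (F count now 3)
Step 4: +2 fires, +3 burnt (F count now 2)
Step 5: +1 fires, +2 burnt (F count now 1)
Step 6: +0 fires, +1 burnt (F count now 0)
Fire out after step 6
Initially T: 16, now '.': 24
Total burnt (originally-T cells now '.'): 15

Answer: 15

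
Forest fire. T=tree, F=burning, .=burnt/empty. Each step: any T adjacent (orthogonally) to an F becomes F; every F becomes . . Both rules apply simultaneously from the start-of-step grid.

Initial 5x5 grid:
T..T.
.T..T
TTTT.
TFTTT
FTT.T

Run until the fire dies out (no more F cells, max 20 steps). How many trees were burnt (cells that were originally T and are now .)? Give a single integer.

Step 1: +4 fires, +2 burnt (F count now 4)
Step 2: +5 fires, +4 burnt (F count now 5)
Step 3: +2 fires, +5 burnt (F count now 2)
Step 4: +1 fires, +2 burnt (F count now 1)
Step 5: +0 fires, +1 burnt (F count now 0)
Fire out after step 5
Initially T: 15, now '.': 22
Total burnt (originally-T cells now '.'): 12

Answer: 12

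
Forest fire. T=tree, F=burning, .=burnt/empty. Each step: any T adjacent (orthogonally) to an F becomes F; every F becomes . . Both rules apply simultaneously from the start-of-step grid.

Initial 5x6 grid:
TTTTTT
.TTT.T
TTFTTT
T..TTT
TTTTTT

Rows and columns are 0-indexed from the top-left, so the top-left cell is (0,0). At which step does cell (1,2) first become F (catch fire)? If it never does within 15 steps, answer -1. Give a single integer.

Step 1: cell (1,2)='F' (+3 fires, +1 burnt)
  -> target ignites at step 1
Step 2: cell (1,2)='.' (+6 fires, +3 burnt)
Step 3: cell (1,2)='.' (+6 fires, +6 burnt)
Step 4: cell (1,2)='.' (+7 fires, +6 burnt)
Step 5: cell (1,2)='.' (+3 fires, +7 burnt)
Step 6: cell (1,2)='.' (+0 fires, +3 burnt)
  fire out at step 6

1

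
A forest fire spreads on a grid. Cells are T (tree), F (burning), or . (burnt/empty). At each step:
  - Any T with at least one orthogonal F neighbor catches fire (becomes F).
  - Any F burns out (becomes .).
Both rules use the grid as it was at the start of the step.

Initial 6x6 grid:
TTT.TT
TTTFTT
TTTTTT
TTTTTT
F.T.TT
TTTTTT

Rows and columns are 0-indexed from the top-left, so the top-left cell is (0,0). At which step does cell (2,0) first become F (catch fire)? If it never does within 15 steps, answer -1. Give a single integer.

Step 1: cell (2,0)='T' (+5 fires, +2 burnt)
Step 2: cell (2,0)='F' (+10 fires, +5 burnt)
  -> target ignites at step 2
Step 3: cell (2,0)='.' (+8 fires, +10 burnt)
Step 4: cell (2,0)='.' (+5 fires, +8 burnt)
Step 5: cell (2,0)='.' (+2 fires, +5 burnt)
Step 6: cell (2,0)='.' (+1 fires, +2 burnt)
Step 7: cell (2,0)='.' (+0 fires, +1 burnt)
  fire out at step 7

2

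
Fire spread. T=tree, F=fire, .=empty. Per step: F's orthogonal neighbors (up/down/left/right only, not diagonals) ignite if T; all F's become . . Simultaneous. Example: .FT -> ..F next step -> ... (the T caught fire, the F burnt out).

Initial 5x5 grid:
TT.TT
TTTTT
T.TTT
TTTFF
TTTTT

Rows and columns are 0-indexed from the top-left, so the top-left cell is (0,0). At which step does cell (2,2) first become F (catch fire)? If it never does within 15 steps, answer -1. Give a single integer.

Step 1: cell (2,2)='T' (+5 fires, +2 burnt)
Step 2: cell (2,2)='F' (+5 fires, +5 burnt)
  -> target ignites at step 2
Step 3: cell (2,2)='.' (+5 fires, +5 burnt)
Step 4: cell (2,2)='.' (+3 fires, +5 burnt)
Step 5: cell (2,2)='.' (+2 fires, +3 burnt)
Step 6: cell (2,2)='.' (+1 fires, +2 burnt)
Step 7: cell (2,2)='.' (+0 fires, +1 burnt)
  fire out at step 7

2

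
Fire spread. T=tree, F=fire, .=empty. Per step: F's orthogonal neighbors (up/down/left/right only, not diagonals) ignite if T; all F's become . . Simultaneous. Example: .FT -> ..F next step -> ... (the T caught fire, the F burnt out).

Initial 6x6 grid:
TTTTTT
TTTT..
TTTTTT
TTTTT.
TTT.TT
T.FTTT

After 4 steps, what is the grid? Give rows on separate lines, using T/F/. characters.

Step 1: 2 trees catch fire, 1 burn out
  TTTTTT
  TTTT..
  TTTTTT
  TTTTT.
  TTF.TT
  T..FTT
Step 2: 3 trees catch fire, 2 burn out
  TTTTTT
  TTTT..
  TTTTTT
  TTFTT.
  TF..TT
  T...FT
Step 3: 6 trees catch fire, 3 burn out
  TTTTTT
  TTTT..
  TTFTTT
  TF.FT.
  F...FT
  T....F
Step 4: 7 trees catch fire, 6 burn out
  TTTTTT
  TTFT..
  TF.FTT
  F...F.
  .....F
  F.....

TTTTTT
TTFT..
TF.FTT
F...F.
.....F
F.....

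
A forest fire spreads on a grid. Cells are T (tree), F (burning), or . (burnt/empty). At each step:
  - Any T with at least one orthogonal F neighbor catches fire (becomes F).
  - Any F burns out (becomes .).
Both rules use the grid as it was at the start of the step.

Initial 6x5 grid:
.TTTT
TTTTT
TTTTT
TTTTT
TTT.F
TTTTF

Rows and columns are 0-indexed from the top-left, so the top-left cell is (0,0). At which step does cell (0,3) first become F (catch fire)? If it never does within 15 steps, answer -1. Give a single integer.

Step 1: cell (0,3)='T' (+2 fires, +2 burnt)
Step 2: cell (0,3)='T' (+3 fires, +2 burnt)
Step 3: cell (0,3)='T' (+5 fires, +3 burnt)
Step 4: cell (0,3)='T' (+6 fires, +5 burnt)
Step 5: cell (0,3)='F' (+5 fires, +6 burnt)
  -> target ignites at step 5
Step 6: cell (0,3)='.' (+3 fires, +5 burnt)
Step 7: cell (0,3)='.' (+2 fires, +3 burnt)
Step 8: cell (0,3)='.' (+0 fires, +2 burnt)
  fire out at step 8

5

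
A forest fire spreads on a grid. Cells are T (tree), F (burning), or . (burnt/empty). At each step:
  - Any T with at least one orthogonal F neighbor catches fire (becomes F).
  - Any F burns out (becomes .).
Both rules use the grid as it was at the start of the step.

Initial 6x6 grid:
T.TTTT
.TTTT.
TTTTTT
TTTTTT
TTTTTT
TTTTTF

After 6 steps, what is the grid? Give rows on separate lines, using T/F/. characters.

Step 1: 2 trees catch fire, 1 burn out
  T.TTTT
  .TTTT.
  TTTTTT
  TTTTTT
  TTTTTF
  TTTTF.
Step 2: 3 trees catch fire, 2 burn out
  T.TTTT
  .TTTT.
  TTTTTT
  TTTTTF
  TTTTF.
  TTTF..
Step 3: 4 trees catch fire, 3 burn out
  T.TTTT
  .TTTT.
  TTTTTF
  TTTTF.
  TTTF..
  TTF...
Step 4: 4 trees catch fire, 4 burn out
  T.TTTT
  .TTTT.
  TTTTF.
  TTTF..
  TTF...
  TF....
Step 5: 5 trees catch fire, 4 burn out
  T.TTTT
  .TTTF.
  TTTF..
  TTF...
  TF....
  F.....
Step 6: 5 trees catch fire, 5 burn out
  T.TTFT
  .TTF..
  TTF...
  TF....
  F.....
  ......

T.TTFT
.TTF..
TTF...
TF....
F.....
......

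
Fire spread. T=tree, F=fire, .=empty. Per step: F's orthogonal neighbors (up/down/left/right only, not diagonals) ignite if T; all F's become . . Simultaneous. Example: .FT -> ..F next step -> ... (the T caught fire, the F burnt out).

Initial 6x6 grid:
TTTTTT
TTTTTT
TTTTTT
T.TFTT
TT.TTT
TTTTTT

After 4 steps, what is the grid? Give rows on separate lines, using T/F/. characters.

Step 1: 4 trees catch fire, 1 burn out
  TTTTTT
  TTTTTT
  TTTFTT
  T.F.FT
  TT.FTT
  TTTTTT
Step 2: 6 trees catch fire, 4 burn out
  TTTTTT
  TTTFTT
  TTF.FT
  T....F
  TT..FT
  TTTFTT
Step 3: 8 trees catch fire, 6 burn out
  TTTFTT
  TTF.FT
  TF...F
  T.....
  TT...F
  TTF.FT
Step 4: 7 trees catch fire, 8 burn out
  TTF.FT
  TF...F
  F.....
  T.....
  TT....
  TF...F

TTF.FT
TF...F
F.....
T.....
TT....
TF...F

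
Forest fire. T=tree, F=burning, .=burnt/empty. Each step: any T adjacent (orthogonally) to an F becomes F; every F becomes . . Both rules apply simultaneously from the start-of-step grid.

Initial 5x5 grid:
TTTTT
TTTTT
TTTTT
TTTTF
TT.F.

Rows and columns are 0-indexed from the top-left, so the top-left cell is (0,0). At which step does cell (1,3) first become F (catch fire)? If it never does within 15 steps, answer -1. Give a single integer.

Step 1: cell (1,3)='T' (+2 fires, +2 burnt)
Step 2: cell (1,3)='T' (+3 fires, +2 burnt)
Step 3: cell (1,3)='F' (+4 fires, +3 burnt)
  -> target ignites at step 3
Step 4: cell (1,3)='.' (+5 fires, +4 burnt)
Step 5: cell (1,3)='.' (+4 fires, +5 burnt)
Step 6: cell (1,3)='.' (+2 fires, +4 burnt)
Step 7: cell (1,3)='.' (+1 fires, +2 burnt)
Step 8: cell (1,3)='.' (+0 fires, +1 burnt)
  fire out at step 8

3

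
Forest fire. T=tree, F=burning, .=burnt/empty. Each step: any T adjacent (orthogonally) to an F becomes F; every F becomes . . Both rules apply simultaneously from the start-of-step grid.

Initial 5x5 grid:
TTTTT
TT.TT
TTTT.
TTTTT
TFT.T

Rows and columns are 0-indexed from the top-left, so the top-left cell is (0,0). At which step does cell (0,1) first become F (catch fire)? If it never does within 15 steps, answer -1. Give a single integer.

Step 1: cell (0,1)='T' (+3 fires, +1 burnt)
Step 2: cell (0,1)='T' (+3 fires, +3 burnt)
Step 3: cell (0,1)='T' (+4 fires, +3 burnt)
Step 4: cell (0,1)='F' (+4 fires, +4 burnt)
  -> target ignites at step 4
Step 5: cell (0,1)='.' (+4 fires, +4 burnt)
Step 6: cell (0,1)='.' (+2 fires, +4 burnt)
Step 7: cell (0,1)='.' (+1 fires, +2 burnt)
Step 8: cell (0,1)='.' (+0 fires, +1 burnt)
  fire out at step 8

4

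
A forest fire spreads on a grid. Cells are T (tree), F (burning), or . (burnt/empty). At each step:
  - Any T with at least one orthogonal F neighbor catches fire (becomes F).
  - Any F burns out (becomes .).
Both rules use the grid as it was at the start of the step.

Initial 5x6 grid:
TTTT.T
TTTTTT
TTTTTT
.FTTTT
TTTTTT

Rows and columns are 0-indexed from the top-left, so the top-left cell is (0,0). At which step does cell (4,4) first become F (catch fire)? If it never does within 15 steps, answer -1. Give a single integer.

Step 1: cell (4,4)='T' (+3 fires, +1 burnt)
Step 2: cell (4,4)='T' (+6 fires, +3 burnt)
Step 3: cell (4,4)='T' (+6 fires, +6 burnt)
Step 4: cell (4,4)='F' (+6 fires, +6 burnt)
  -> target ignites at step 4
Step 5: cell (4,4)='.' (+4 fires, +6 burnt)
Step 6: cell (4,4)='.' (+1 fires, +4 burnt)
Step 7: cell (4,4)='.' (+1 fires, +1 burnt)
Step 8: cell (4,4)='.' (+0 fires, +1 burnt)
  fire out at step 8

4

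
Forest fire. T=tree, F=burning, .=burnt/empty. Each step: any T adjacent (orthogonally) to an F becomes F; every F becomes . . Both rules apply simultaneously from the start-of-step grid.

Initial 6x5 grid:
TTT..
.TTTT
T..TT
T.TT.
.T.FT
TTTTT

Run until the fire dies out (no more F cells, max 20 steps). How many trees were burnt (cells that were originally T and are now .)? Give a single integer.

Answer: 18

Derivation:
Step 1: +3 fires, +1 burnt (F count now 3)
Step 2: +4 fires, +3 burnt (F count now 4)
Step 3: +3 fires, +4 burnt (F count now 3)
Step 4: +4 fires, +3 burnt (F count now 4)
Step 5: +2 fires, +4 burnt (F count now 2)
Step 6: +1 fires, +2 burnt (F count now 1)
Step 7: +1 fires, +1 burnt (F count now 1)
Step 8: +0 fires, +1 burnt (F count now 0)
Fire out after step 8
Initially T: 20, now '.': 28
Total burnt (originally-T cells now '.'): 18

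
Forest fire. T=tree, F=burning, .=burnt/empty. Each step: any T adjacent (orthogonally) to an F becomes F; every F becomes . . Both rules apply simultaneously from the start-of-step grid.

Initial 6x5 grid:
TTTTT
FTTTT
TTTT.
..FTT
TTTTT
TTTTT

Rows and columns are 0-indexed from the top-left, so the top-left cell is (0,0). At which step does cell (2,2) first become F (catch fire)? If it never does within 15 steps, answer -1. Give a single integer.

Step 1: cell (2,2)='F' (+6 fires, +2 burnt)
  -> target ignites at step 1
Step 2: cell (2,2)='.' (+8 fires, +6 burnt)
Step 3: cell (2,2)='.' (+6 fires, +8 burnt)
Step 4: cell (2,2)='.' (+4 fires, +6 burnt)
Step 5: cell (2,2)='.' (+1 fires, +4 burnt)
Step 6: cell (2,2)='.' (+0 fires, +1 burnt)
  fire out at step 6

1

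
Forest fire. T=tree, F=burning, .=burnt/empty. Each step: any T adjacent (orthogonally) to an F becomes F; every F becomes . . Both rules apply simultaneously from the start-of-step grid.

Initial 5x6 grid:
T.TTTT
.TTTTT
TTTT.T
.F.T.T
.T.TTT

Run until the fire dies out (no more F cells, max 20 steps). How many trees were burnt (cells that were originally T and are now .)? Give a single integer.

Answer: 20

Derivation:
Step 1: +2 fires, +1 burnt (F count now 2)
Step 2: +3 fires, +2 burnt (F count now 3)
Step 3: +2 fires, +3 burnt (F count now 2)
Step 4: +3 fires, +2 burnt (F count now 3)
Step 5: +3 fires, +3 burnt (F count now 3)
Step 6: +3 fires, +3 burnt (F count now 3)
Step 7: +3 fires, +3 burnt (F count now 3)
Step 8: +1 fires, +3 burnt (F count now 1)
Step 9: +0 fires, +1 burnt (F count now 0)
Fire out after step 9
Initially T: 21, now '.': 29
Total burnt (originally-T cells now '.'): 20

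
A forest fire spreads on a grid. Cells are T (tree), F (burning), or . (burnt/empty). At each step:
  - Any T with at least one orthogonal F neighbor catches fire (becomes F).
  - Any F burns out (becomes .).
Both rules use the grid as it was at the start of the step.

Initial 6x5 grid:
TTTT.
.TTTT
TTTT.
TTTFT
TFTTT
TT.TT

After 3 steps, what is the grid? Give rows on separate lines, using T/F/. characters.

Step 1: 8 trees catch fire, 2 burn out
  TTTT.
  .TTTT
  TTTF.
  TFF.F
  F.FFT
  TF.TT
Step 2: 7 trees catch fire, 8 burn out
  TTTT.
  .TTFT
  TFF..
  F....
  ....F
  F..FT
Step 3: 6 trees catch fire, 7 burn out
  TTTF.
  .FF.F
  F....
  .....
  .....
  ....F

TTTF.
.FF.F
F....
.....
.....
....F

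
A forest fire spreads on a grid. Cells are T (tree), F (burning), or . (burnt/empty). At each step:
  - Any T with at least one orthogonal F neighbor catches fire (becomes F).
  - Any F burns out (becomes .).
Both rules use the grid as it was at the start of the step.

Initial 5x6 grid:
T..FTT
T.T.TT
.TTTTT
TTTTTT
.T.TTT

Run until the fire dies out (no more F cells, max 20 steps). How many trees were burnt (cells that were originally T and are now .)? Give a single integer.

Answer: 20

Derivation:
Step 1: +1 fires, +1 burnt (F count now 1)
Step 2: +2 fires, +1 burnt (F count now 2)
Step 3: +2 fires, +2 burnt (F count now 2)
Step 4: +3 fires, +2 burnt (F count now 3)
Step 5: +4 fires, +3 burnt (F count now 4)
Step 6: +5 fires, +4 burnt (F count now 5)
Step 7: +1 fires, +5 burnt (F count now 1)
Step 8: +2 fires, +1 burnt (F count now 2)
Step 9: +0 fires, +2 burnt (F count now 0)
Fire out after step 9
Initially T: 22, now '.': 28
Total burnt (originally-T cells now '.'): 20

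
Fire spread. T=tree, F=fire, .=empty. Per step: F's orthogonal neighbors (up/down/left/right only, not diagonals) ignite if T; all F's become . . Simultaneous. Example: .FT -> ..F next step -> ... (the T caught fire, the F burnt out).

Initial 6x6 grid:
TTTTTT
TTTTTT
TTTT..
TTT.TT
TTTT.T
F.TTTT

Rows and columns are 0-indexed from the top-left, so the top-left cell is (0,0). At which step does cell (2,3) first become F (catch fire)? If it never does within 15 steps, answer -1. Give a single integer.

Step 1: cell (2,3)='T' (+1 fires, +1 burnt)
Step 2: cell (2,3)='T' (+2 fires, +1 burnt)
Step 3: cell (2,3)='T' (+3 fires, +2 burnt)
Step 4: cell (2,3)='T' (+5 fires, +3 burnt)
Step 5: cell (2,3)='T' (+4 fires, +5 burnt)
Step 6: cell (2,3)='F' (+4 fires, +4 burnt)
  -> target ignites at step 6
Step 7: cell (2,3)='.' (+3 fires, +4 burnt)
Step 8: cell (2,3)='.' (+3 fires, +3 burnt)
Step 9: cell (2,3)='.' (+3 fires, +3 burnt)
Step 10: cell (2,3)='.' (+2 fires, +3 burnt)
Step 11: cell (2,3)='.' (+0 fires, +2 burnt)
  fire out at step 11

6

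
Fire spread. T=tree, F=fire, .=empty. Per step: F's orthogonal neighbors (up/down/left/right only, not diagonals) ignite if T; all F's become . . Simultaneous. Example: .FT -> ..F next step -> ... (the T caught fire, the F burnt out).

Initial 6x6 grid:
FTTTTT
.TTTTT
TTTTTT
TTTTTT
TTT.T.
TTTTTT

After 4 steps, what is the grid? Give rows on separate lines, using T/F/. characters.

Step 1: 1 trees catch fire, 1 burn out
  .FTTTT
  .TTTTT
  TTTTTT
  TTTTTT
  TTT.T.
  TTTTTT
Step 2: 2 trees catch fire, 1 burn out
  ..FTTT
  .FTTTT
  TTTTTT
  TTTTTT
  TTT.T.
  TTTTTT
Step 3: 3 trees catch fire, 2 burn out
  ...FTT
  ..FTTT
  TFTTTT
  TTTTTT
  TTT.T.
  TTTTTT
Step 4: 5 trees catch fire, 3 burn out
  ....FT
  ...FTT
  F.FTTT
  TFTTTT
  TTT.T.
  TTTTTT

....FT
...FTT
F.FTTT
TFTTTT
TTT.T.
TTTTTT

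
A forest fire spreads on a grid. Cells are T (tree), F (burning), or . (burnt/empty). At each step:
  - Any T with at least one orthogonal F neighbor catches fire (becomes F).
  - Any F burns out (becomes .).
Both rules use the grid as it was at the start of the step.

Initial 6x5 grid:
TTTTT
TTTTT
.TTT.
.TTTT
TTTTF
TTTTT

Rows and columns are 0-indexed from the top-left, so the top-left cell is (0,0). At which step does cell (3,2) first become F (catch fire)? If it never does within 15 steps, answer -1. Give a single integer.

Step 1: cell (3,2)='T' (+3 fires, +1 burnt)
Step 2: cell (3,2)='T' (+3 fires, +3 burnt)
Step 3: cell (3,2)='F' (+4 fires, +3 burnt)
  -> target ignites at step 3
Step 4: cell (3,2)='.' (+5 fires, +4 burnt)
Step 5: cell (3,2)='.' (+5 fires, +5 burnt)
Step 6: cell (3,2)='.' (+3 fires, +5 burnt)
Step 7: cell (3,2)='.' (+2 fires, +3 burnt)
Step 8: cell (3,2)='.' (+1 fires, +2 burnt)
Step 9: cell (3,2)='.' (+0 fires, +1 burnt)
  fire out at step 9

3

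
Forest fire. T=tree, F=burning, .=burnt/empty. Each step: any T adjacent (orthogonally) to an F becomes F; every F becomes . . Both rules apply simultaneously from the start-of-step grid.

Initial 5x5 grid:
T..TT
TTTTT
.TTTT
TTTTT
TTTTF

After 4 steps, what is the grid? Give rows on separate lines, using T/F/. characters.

Step 1: 2 trees catch fire, 1 burn out
  T..TT
  TTTTT
  .TTTT
  TTTTF
  TTTF.
Step 2: 3 trees catch fire, 2 burn out
  T..TT
  TTTTT
  .TTTF
  TTTF.
  TTF..
Step 3: 4 trees catch fire, 3 burn out
  T..TT
  TTTTF
  .TTF.
  TTF..
  TF...
Step 4: 5 trees catch fire, 4 burn out
  T..TF
  TTTF.
  .TF..
  TF...
  F....

T..TF
TTTF.
.TF..
TF...
F....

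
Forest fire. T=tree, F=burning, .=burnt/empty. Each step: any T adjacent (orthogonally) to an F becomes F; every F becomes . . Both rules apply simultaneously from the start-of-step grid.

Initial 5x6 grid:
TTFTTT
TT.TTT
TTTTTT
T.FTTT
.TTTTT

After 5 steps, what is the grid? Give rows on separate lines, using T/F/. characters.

Step 1: 5 trees catch fire, 2 burn out
  TF.FTT
  TT.TTT
  TTFTTT
  T..FTT
  .TFTTT
Step 2: 9 trees catch fire, 5 burn out
  F...FT
  TF.FTT
  TF.FTT
  T...FT
  .F.FTT
Step 3: 7 trees catch fire, 9 burn out
  .....F
  F...FT
  F...FT
  T....F
  ....FT
Step 4: 4 trees catch fire, 7 burn out
  ......
  .....F
  .....F
  F.....
  .....F
Step 5: 0 trees catch fire, 4 burn out
  ......
  ......
  ......
  ......
  ......

......
......
......
......
......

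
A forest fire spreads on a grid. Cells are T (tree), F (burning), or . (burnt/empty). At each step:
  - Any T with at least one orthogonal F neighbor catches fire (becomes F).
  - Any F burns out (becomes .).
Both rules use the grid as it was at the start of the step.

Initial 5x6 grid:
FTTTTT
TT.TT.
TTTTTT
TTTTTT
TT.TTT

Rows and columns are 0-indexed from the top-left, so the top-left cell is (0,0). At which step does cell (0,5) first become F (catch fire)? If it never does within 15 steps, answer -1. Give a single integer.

Step 1: cell (0,5)='T' (+2 fires, +1 burnt)
Step 2: cell (0,5)='T' (+3 fires, +2 burnt)
Step 3: cell (0,5)='T' (+3 fires, +3 burnt)
Step 4: cell (0,5)='T' (+5 fires, +3 burnt)
Step 5: cell (0,5)='F' (+5 fires, +5 burnt)
  -> target ignites at step 5
Step 6: cell (0,5)='.' (+2 fires, +5 burnt)
Step 7: cell (0,5)='.' (+3 fires, +2 burnt)
Step 8: cell (0,5)='.' (+2 fires, +3 burnt)
Step 9: cell (0,5)='.' (+1 fires, +2 burnt)
Step 10: cell (0,5)='.' (+0 fires, +1 burnt)
  fire out at step 10

5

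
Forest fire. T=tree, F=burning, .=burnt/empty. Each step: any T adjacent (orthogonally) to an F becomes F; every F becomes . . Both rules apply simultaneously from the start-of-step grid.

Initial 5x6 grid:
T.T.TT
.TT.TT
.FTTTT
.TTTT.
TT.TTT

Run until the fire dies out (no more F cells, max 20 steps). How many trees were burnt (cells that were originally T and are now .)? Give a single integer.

Answer: 20

Derivation:
Step 1: +3 fires, +1 burnt (F count now 3)
Step 2: +4 fires, +3 burnt (F count now 4)
Step 3: +4 fires, +4 burnt (F count now 4)
Step 4: +4 fires, +4 burnt (F count now 4)
Step 5: +3 fires, +4 burnt (F count now 3)
Step 6: +2 fires, +3 burnt (F count now 2)
Step 7: +0 fires, +2 burnt (F count now 0)
Fire out after step 7
Initially T: 21, now '.': 29
Total burnt (originally-T cells now '.'): 20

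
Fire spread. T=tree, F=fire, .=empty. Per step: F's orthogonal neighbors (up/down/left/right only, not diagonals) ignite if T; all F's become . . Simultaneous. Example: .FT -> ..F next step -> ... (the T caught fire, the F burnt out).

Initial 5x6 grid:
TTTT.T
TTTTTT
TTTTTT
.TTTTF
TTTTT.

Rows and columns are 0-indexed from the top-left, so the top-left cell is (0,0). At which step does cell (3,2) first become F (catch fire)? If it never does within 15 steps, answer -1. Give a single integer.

Step 1: cell (3,2)='T' (+2 fires, +1 burnt)
Step 2: cell (3,2)='T' (+4 fires, +2 burnt)
Step 3: cell (3,2)='F' (+5 fires, +4 burnt)
  -> target ignites at step 3
Step 4: cell (3,2)='.' (+4 fires, +5 burnt)
Step 5: cell (3,2)='.' (+4 fires, +4 burnt)
Step 6: cell (3,2)='.' (+4 fires, +4 burnt)
Step 7: cell (3,2)='.' (+2 fires, +4 burnt)
Step 8: cell (3,2)='.' (+1 fires, +2 burnt)
Step 9: cell (3,2)='.' (+0 fires, +1 burnt)
  fire out at step 9

3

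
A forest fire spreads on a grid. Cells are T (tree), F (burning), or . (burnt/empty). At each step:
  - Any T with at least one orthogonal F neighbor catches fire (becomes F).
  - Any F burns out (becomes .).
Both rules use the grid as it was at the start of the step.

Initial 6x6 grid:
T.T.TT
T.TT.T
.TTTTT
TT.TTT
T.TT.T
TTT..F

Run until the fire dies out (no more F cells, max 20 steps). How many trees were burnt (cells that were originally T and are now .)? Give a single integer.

Answer: 23

Derivation:
Step 1: +1 fires, +1 burnt (F count now 1)
Step 2: +1 fires, +1 burnt (F count now 1)
Step 3: +2 fires, +1 burnt (F count now 2)
Step 4: +3 fires, +2 burnt (F count now 3)
Step 5: +3 fires, +3 burnt (F count now 3)
Step 6: +4 fires, +3 burnt (F count now 4)
Step 7: +3 fires, +4 burnt (F count now 3)
Step 8: +3 fires, +3 burnt (F count now 3)
Step 9: +2 fires, +3 burnt (F count now 2)
Step 10: +1 fires, +2 burnt (F count now 1)
Step 11: +0 fires, +1 burnt (F count now 0)
Fire out after step 11
Initially T: 25, now '.': 34
Total burnt (originally-T cells now '.'): 23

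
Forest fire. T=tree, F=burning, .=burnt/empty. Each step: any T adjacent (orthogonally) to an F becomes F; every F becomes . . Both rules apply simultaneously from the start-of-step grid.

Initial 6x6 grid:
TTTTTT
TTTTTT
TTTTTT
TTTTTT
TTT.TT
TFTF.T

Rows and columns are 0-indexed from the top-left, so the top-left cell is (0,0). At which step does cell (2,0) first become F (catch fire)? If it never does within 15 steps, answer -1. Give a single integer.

Step 1: cell (2,0)='T' (+3 fires, +2 burnt)
Step 2: cell (2,0)='T' (+3 fires, +3 burnt)
Step 3: cell (2,0)='T' (+3 fires, +3 burnt)
Step 4: cell (2,0)='F' (+4 fires, +3 burnt)
  -> target ignites at step 4
Step 5: cell (2,0)='.' (+5 fires, +4 burnt)
Step 6: cell (2,0)='.' (+6 fires, +5 burnt)
Step 7: cell (2,0)='.' (+4 fires, +6 burnt)
Step 8: cell (2,0)='.' (+3 fires, +4 burnt)
Step 9: cell (2,0)='.' (+1 fires, +3 burnt)
Step 10: cell (2,0)='.' (+0 fires, +1 burnt)
  fire out at step 10

4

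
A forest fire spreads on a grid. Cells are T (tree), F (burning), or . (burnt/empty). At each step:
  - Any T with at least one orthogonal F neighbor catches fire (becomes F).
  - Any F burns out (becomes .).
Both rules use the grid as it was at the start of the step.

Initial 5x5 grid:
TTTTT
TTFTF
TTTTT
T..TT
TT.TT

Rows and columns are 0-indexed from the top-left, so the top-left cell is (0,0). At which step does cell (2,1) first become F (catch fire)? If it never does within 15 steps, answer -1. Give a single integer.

Step 1: cell (2,1)='T' (+6 fires, +2 burnt)
Step 2: cell (2,1)='F' (+6 fires, +6 burnt)
  -> target ignites at step 2
Step 3: cell (2,1)='.' (+4 fires, +6 burnt)
Step 4: cell (2,1)='.' (+2 fires, +4 burnt)
Step 5: cell (2,1)='.' (+1 fires, +2 burnt)
Step 6: cell (2,1)='.' (+1 fires, +1 burnt)
Step 7: cell (2,1)='.' (+0 fires, +1 burnt)
  fire out at step 7

2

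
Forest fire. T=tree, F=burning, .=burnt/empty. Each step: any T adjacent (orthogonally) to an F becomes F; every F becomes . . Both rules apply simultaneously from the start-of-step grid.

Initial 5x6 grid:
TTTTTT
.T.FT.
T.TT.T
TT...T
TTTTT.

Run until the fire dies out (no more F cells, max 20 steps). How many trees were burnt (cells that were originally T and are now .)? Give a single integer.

Answer: 10

Derivation:
Step 1: +3 fires, +1 burnt (F count now 3)
Step 2: +3 fires, +3 burnt (F count now 3)
Step 3: +2 fires, +3 burnt (F count now 2)
Step 4: +2 fires, +2 burnt (F count now 2)
Step 5: +0 fires, +2 burnt (F count now 0)
Fire out after step 5
Initially T: 20, now '.': 20
Total burnt (originally-T cells now '.'): 10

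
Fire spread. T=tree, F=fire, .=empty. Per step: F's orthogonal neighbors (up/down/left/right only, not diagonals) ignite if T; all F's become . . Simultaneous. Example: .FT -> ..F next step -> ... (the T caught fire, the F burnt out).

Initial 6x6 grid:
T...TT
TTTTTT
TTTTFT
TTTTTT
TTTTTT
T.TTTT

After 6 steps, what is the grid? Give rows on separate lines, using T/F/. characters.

Step 1: 4 trees catch fire, 1 burn out
  T...TT
  TTTTFT
  TTTF.F
  TTTTFT
  TTTTTT
  T.TTTT
Step 2: 7 trees catch fire, 4 burn out
  T...FT
  TTTF.F
  TTF...
  TTTF.F
  TTTTFT
  T.TTTT
Step 3: 7 trees catch fire, 7 burn out
  T....F
  TTF...
  TF....
  TTF...
  TTTF.F
  T.TTFT
Step 4: 6 trees catch fire, 7 burn out
  T.....
  TF....
  F.....
  TF....
  TTF...
  T.TF.F
Step 5: 4 trees catch fire, 6 burn out
  T.....
  F.....
  ......
  F.....
  TF....
  T.F...
Step 6: 2 trees catch fire, 4 burn out
  F.....
  ......
  ......
  ......
  F.....
  T.....

F.....
......
......
......
F.....
T.....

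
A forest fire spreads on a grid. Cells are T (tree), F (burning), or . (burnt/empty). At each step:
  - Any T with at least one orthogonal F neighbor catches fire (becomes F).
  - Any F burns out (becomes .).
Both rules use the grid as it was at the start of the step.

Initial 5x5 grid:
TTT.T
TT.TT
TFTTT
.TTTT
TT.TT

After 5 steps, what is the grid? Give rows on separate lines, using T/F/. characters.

Step 1: 4 trees catch fire, 1 burn out
  TTT.T
  TF.TT
  F.FTT
  .FTTT
  TT.TT
Step 2: 5 trees catch fire, 4 burn out
  TFT.T
  F..TT
  ...FT
  ..FTT
  TF.TT
Step 3: 6 trees catch fire, 5 burn out
  F.F.T
  ...FT
  ....F
  ...FT
  F..TT
Step 4: 3 trees catch fire, 6 burn out
  ....T
  ....F
  .....
  ....F
  ...FT
Step 5: 2 trees catch fire, 3 burn out
  ....F
  .....
  .....
  .....
  ....F

....F
.....
.....
.....
....F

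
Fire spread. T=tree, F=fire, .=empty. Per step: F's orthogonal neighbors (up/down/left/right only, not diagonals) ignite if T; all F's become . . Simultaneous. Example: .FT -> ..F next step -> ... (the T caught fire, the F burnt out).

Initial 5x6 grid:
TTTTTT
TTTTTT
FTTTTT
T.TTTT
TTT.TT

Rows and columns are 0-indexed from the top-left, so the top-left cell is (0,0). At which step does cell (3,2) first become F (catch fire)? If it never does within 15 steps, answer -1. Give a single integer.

Step 1: cell (3,2)='T' (+3 fires, +1 burnt)
Step 2: cell (3,2)='T' (+4 fires, +3 burnt)
Step 3: cell (3,2)='F' (+5 fires, +4 burnt)
  -> target ignites at step 3
Step 4: cell (3,2)='.' (+5 fires, +5 burnt)
Step 5: cell (3,2)='.' (+4 fires, +5 burnt)
Step 6: cell (3,2)='.' (+4 fires, +4 burnt)
Step 7: cell (3,2)='.' (+2 fires, +4 burnt)
Step 8: cell (3,2)='.' (+0 fires, +2 burnt)
  fire out at step 8

3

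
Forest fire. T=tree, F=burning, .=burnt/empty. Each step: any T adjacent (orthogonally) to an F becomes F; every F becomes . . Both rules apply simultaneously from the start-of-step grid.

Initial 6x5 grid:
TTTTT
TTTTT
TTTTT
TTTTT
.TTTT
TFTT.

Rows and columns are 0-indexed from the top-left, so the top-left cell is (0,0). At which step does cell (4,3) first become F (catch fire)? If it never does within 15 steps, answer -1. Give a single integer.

Step 1: cell (4,3)='T' (+3 fires, +1 burnt)
Step 2: cell (4,3)='T' (+3 fires, +3 burnt)
Step 3: cell (4,3)='F' (+4 fires, +3 burnt)
  -> target ignites at step 3
Step 4: cell (4,3)='.' (+5 fires, +4 burnt)
Step 5: cell (4,3)='.' (+5 fires, +5 burnt)
Step 6: cell (4,3)='.' (+4 fires, +5 burnt)
Step 7: cell (4,3)='.' (+2 fires, +4 burnt)
Step 8: cell (4,3)='.' (+1 fires, +2 burnt)
Step 9: cell (4,3)='.' (+0 fires, +1 burnt)
  fire out at step 9

3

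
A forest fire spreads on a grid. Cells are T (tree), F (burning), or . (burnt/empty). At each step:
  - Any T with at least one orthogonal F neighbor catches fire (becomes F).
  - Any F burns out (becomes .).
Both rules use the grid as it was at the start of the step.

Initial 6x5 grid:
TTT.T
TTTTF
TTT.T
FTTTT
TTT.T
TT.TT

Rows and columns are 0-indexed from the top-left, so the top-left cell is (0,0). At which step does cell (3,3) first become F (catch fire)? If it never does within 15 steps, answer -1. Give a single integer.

Step 1: cell (3,3)='T' (+6 fires, +2 burnt)
Step 2: cell (3,3)='T' (+7 fires, +6 burnt)
Step 3: cell (3,3)='F' (+8 fires, +7 burnt)
  -> target ignites at step 3
Step 4: cell (3,3)='.' (+2 fires, +8 burnt)
Step 5: cell (3,3)='.' (+1 fires, +2 burnt)
Step 6: cell (3,3)='.' (+0 fires, +1 burnt)
  fire out at step 6

3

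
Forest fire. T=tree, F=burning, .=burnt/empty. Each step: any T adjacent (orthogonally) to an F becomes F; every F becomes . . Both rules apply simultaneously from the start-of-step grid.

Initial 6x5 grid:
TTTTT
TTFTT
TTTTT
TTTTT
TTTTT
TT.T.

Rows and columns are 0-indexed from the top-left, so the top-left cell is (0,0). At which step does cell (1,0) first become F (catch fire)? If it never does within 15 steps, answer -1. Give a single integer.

Step 1: cell (1,0)='T' (+4 fires, +1 burnt)
Step 2: cell (1,0)='F' (+7 fires, +4 burnt)
  -> target ignites at step 2
Step 3: cell (1,0)='.' (+7 fires, +7 burnt)
Step 4: cell (1,0)='.' (+4 fires, +7 burnt)
Step 5: cell (1,0)='.' (+4 fires, +4 burnt)
Step 6: cell (1,0)='.' (+1 fires, +4 burnt)
Step 7: cell (1,0)='.' (+0 fires, +1 burnt)
  fire out at step 7

2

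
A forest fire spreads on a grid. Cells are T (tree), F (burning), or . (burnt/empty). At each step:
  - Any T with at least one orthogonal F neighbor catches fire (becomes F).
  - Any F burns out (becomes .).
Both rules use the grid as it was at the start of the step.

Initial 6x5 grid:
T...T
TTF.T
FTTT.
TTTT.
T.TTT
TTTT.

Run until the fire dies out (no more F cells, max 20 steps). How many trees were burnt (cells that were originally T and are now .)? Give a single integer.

Step 1: +5 fires, +2 burnt (F count now 5)
Step 2: +5 fires, +5 burnt (F count now 5)
Step 3: +3 fires, +5 burnt (F count now 3)
Step 4: +3 fires, +3 burnt (F count now 3)
Step 5: +2 fires, +3 burnt (F count now 2)
Step 6: +0 fires, +2 burnt (F count now 0)
Fire out after step 6
Initially T: 20, now '.': 28
Total burnt (originally-T cells now '.'): 18

Answer: 18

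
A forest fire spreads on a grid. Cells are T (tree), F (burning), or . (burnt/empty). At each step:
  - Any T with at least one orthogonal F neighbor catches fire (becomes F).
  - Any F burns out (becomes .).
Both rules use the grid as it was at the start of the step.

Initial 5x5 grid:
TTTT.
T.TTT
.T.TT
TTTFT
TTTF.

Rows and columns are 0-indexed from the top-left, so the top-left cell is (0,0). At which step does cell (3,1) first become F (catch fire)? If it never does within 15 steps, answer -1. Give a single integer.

Step 1: cell (3,1)='T' (+4 fires, +2 burnt)
Step 2: cell (3,1)='F' (+4 fires, +4 burnt)
  -> target ignites at step 2
Step 3: cell (3,1)='.' (+6 fires, +4 burnt)
Step 4: cell (3,1)='.' (+1 fires, +6 burnt)
Step 5: cell (3,1)='.' (+1 fires, +1 burnt)
Step 6: cell (3,1)='.' (+1 fires, +1 burnt)
Step 7: cell (3,1)='.' (+1 fires, +1 burnt)
Step 8: cell (3,1)='.' (+0 fires, +1 burnt)
  fire out at step 8

2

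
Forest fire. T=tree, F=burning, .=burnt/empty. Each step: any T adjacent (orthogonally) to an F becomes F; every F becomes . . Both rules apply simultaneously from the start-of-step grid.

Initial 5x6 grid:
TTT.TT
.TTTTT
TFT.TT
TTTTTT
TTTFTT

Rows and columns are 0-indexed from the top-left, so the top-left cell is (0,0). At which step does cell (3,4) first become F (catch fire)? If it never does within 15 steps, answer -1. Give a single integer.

Step 1: cell (3,4)='T' (+7 fires, +2 burnt)
Step 2: cell (3,4)='F' (+7 fires, +7 burnt)
  -> target ignites at step 2
Step 3: cell (3,4)='.' (+6 fires, +7 burnt)
Step 4: cell (3,4)='.' (+2 fires, +6 burnt)
Step 5: cell (3,4)='.' (+2 fires, +2 burnt)
Step 6: cell (3,4)='.' (+1 fires, +2 burnt)
Step 7: cell (3,4)='.' (+0 fires, +1 burnt)
  fire out at step 7

2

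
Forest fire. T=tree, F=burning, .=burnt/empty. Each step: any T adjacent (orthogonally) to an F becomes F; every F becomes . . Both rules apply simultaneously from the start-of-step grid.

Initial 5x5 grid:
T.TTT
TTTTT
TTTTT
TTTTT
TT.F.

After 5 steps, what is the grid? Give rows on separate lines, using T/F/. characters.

Step 1: 1 trees catch fire, 1 burn out
  T.TTT
  TTTTT
  TTTTT
  TTTFT
  TT...
Step 2: 3 trees catch fire, 1 burn out
  T.TTT
  TTTTT
  TTTFT
  TTF.F
  TT...
Step 3: 4 trees catch fire, 3 burn out
  T.TTT
  TTTFT
  TTF.F
  TF...
  TT...
Step 4: 6 trees catch fire, 4 burn out
  T.TFT
  TTF.F
  TF...
  F....
  TF...
Step 5: 5 trees catch fire, 6 burn out
  T.F.F
  TF...
  F....
  .....
  F....

T.F.F
TF...
F....
.....
F....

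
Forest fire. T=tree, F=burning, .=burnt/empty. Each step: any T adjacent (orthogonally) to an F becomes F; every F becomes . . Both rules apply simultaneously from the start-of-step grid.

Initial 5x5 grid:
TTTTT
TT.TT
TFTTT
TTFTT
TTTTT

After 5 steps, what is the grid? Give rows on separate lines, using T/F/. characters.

Step 1: 6 trees catch fire, 2 burn out
  TTTTT
  TF.TT
  F.FTT
  TF.FT
  TTFTT
Step 2: 7 trees catch fire, 6 burn out
  TFTTT
  F..TT
  ...FT
  F...F
  TF.FT
Step 3: 6 trees catch fire, 7 burn out
  F.FTT
  ...FT
  ....F
  .....
  F...F
Step 4: 2 trees catch fire, 6 burn out
  ...FT
  ....F
  .....
  .....
  .....
Step 5: 1 trees catch fire, 2 burn out
  ....F
  .....
  .....
  .....
  .....

....F
.....
.....
.....
.....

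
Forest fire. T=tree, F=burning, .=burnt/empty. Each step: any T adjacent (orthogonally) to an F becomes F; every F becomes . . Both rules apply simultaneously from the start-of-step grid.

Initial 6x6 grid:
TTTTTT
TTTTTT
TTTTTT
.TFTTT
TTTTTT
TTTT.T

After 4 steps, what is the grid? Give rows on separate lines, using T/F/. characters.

Step 1: 4 trees catch fire, 1 burn out
  TTTTTT
  TTTTTT
  TTFTTT
  .F.FTT
  TTFTTT
  TTTT.T
Step 2: 7 trees catch fire, 4 burn out
  TTTTTT
  TTFTTT
  TF.FTT
  ....FT
  TF.FTT
  TTFT.T
Step 3: 10 trees catch fire, 7 burn out
  TTFTTT
  TF.FTT
  F...FT
  .....F
  F...FT
  TF.F.T
Step 4: 7 trees catch fire, 10 burn out
  TF.FTT
  F...FT
  .....F
  ......
  .....F
  F....T

TF.FTT
F...FT
.....F
......
.....F
F....T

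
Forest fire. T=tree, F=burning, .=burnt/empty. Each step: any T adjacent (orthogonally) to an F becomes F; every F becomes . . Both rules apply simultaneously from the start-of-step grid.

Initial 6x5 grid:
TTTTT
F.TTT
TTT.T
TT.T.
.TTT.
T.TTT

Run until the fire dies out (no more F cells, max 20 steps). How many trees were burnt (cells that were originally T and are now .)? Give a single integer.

Step 1: +2 fires, +1 burnt (F count now 2)
Step 2: +3 fires, +2 burnt (F count now 3)
Step 3: +3 fires, +3 burnt (F count now 3)
Step 4: +3 fires, +3 burnt (F count now 3)
Step 5: +3 fires, +3 burnt (F count now 3)
Step 6: +3 fires, +3 burnt (F count now 3)
Step 7: +3 fires, +3 burnt (F count now 3)
Step 8: +1 fires, +3 burnt (F count now 1)
Step 9: +0 fires, +1 burnt (F count now 0)
Fire out after step 9
Initially T: 22, now '.': 29
Total burnt (originally-T cells now '.'): 21

Answer: 21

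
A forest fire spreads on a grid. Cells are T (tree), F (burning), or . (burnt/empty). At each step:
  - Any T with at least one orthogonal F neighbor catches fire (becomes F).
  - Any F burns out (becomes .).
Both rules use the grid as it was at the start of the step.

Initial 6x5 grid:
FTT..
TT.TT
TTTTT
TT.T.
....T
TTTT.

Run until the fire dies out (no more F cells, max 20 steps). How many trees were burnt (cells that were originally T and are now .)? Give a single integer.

Answer: 14

Derivation:
Step 1: +2 fires, +1 burnt (F count now 2)
Step 2: +3 fires, +2 burnt (F count now 3)
Step 3: +2 fires, +3 burnt (F count now 2)
Step 4: +2 fires, +2 burnt (F count now 2)
Step 5: +1 fires, +2 burnt (F count now 1)
Step 6: +3 fires, +1 burnt (F count now 3)
Step 7: +1 fires, +3 burnt (F count now 1)
Step 8: +0 fires, +1 burnt (F count now 0)
Fire out after step 8
Initially T: 19, now '.': 25
Total burnt (originally-T cells now '.'): 14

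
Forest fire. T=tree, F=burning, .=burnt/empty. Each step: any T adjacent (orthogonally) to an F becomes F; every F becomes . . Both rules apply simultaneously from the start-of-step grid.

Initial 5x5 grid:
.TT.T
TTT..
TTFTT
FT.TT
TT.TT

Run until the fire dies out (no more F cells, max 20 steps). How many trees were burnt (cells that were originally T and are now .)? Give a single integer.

Answer: 16

Derivation:
Step 1: +6 fires, +2 burnt (F count now 6)
Step 2: +6 fires, +6 burnt (F count now 6)
Step 3: +3 fires, +6 burnt (F count now 3)
Step 4: +1 fires, +3 burnt (F count now 1)
Step 5: +0 fires, +1 burnt (F count now 0)
Fire out after step 5
Initially T: 17, now '.': 24
Total burnt (originally-T cells now '.'): 16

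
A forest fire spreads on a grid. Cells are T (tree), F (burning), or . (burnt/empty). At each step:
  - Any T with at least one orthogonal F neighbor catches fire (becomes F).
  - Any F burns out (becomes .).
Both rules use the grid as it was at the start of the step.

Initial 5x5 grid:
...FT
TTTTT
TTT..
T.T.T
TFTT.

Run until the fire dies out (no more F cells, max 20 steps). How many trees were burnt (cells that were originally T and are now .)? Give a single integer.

Answer: 14

Derivation:
Step 1: +4 fires, +2 burnt (F count now 4)
Step 2: +5 fires, +4 burnt (F count now 5)
Step 3: +3 fires, +5 burnt (F count now 3)
Step 4: +2 fires, +3 burnt (F count now 2)
Step 5: +0 fires, +2 burnt (F count now 0)
Fire out after step 5
Initially T: 15, now '.': 24
Total burnt (originally-T cells now '.'): 14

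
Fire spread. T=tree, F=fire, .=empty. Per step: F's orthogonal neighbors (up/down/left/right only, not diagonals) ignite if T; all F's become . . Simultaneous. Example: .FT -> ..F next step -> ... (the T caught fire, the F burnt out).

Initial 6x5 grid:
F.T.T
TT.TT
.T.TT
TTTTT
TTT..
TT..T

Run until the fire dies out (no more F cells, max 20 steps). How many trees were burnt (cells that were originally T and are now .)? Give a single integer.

Answer: 18

Derivation:
Step 1: +1 fires, +1 burnt (F count now 1)
Step 2: +1 fires, +1 burnt (F count now 1)
Step 3: +1 fires, +1 burnt (F count now 1)
Step 4: +1 fires, +1 burnt (F count now 1)
Step 5: +3 fires, +1 burnt (F count now 3)
Step 6: +4 fires, +3 burnt (F count now 4)
Step 7: +3 fires, +4 burnt (F count now 3)
Step 8: +2 fires, +3 burnt (F count now 2)
Step 9: +1 fires, +2 burnt (F count now 1)
Step 10: +1 fires, +1 burnt (F count now 1)
Step 11: +0 fires, +1 burnt (F count now 0)
Fire out after step 11
Initially T: 20, now '.': 28
Total burnt (originally-T cells now '.'): 18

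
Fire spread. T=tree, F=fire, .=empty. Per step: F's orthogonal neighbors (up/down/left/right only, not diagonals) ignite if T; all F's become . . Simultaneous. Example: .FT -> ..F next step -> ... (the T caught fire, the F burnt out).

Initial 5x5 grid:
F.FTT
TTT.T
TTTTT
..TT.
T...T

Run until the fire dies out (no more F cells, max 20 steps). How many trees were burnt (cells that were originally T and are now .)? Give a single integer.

Step 1: +3 fires, +2 burnt (F count now 3)
Step 2: +4 fires, +3 burnt (F count now 4)
Step 3: +4 fires, +4 burnt (F count now 4)
Step 4: +2 fires, +4 burnt (F count now 2)
Step 5: +0 fires, +2 burnt (F count now 0)
Fire out after step 5
Initially T: 15, now '.': 23
Total burnt (originally-T cells now '.'): 13

Answer: 13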